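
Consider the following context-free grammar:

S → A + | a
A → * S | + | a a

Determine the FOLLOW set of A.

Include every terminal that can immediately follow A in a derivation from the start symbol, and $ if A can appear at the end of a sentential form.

We compute FOLLOW(A) using the standard algorithm.
FOLLOW(S) starts with {$}.
FIRST(A) = {*, +, a}
FIRST(S) = {*, +, a}
FOLLOW(A) = {+}
FOLLOW(S) = {$, +}
Therefore, FOLLOW(A) = {+}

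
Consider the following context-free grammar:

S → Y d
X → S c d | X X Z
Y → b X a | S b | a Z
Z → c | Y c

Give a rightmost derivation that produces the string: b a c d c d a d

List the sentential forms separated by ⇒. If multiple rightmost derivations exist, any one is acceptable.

S ⇒ Y d ⇒ b X a d ⇒ b S c d a d ⇒ b Y d c d a d ⇒ b a Z d c d a d ⇒ b a c d c d a d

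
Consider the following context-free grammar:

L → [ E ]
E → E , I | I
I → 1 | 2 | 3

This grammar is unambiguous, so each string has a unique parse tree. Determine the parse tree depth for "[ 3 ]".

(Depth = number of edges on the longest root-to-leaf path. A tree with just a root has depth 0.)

3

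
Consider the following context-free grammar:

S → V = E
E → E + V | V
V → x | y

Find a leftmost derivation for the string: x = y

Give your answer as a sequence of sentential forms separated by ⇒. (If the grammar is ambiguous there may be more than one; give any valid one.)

S ⇒ V = E ⇒ x = E ⇒ x = V ⇒ x = y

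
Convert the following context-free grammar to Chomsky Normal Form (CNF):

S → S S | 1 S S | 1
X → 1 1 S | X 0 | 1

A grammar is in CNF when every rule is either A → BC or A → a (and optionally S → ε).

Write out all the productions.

T1 → 1; S → 1; T0 → 0; X → 1; S → S S; S → T1 X0; X0 → S S; X → T1 X1; X1 → T1 S; X → X T0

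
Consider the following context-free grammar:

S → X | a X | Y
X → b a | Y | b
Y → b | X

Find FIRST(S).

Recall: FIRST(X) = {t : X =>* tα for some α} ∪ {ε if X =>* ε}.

We compute FIRST(S) using the standard algorithm.
FIRST(S) = {a, b}
FIRST(X) = {b}
FIRST(Y) = {b}
Therefore, FIRST(S) = {a, b}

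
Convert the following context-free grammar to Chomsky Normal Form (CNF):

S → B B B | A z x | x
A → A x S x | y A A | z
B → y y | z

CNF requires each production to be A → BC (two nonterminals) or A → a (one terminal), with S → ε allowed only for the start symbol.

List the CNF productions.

TZ → z; TX → x; S → x; TY → y; A → z; B → z; S → B X0; X0 → B B; S → A X1; X1 → TZ TX; A → A X2; X2 → TX X3; X3 → S TX; A → TY X4; X4 → A A; B → TY TY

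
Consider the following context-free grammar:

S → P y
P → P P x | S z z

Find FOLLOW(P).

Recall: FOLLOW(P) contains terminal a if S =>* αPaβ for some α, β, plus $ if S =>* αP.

We compute FOLLOW(P) using the standard algorithm.
FOLLOW(S) starts with {$}.
FIRST(P) = {}
FIRST(S) = {}
FOLLOW(P) = {x, y}
FOLLOW(S) = {$, z}
Therefore, FOLLOW(P) = {x, y}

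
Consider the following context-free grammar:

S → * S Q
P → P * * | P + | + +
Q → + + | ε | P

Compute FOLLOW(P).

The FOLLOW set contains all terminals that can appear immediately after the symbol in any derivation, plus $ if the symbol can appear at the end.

We compute FOLLOW(P) using the standard algorithm.
FOLLOW(S) starts with {$}.
FIRST(P) = {+}
FIRST(Q) = {+, ε}
FIRST(S) = {*}
FOLLOW(P) = {$, *, +}
FOLLOW(Q) = {$, +}
FOLLOW(S) = {$, +}
Therefore, FOLLOW(P) = {$, *, +}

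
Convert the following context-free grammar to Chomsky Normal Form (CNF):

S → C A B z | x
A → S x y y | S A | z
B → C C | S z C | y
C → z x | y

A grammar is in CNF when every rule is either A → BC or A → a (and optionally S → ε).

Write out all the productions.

TZ → z; S → x; TX → x; TY → y; A → z; B → y; C → y; S → C X0; X0 → A X1; X1 → B TZ; A → S X2; X2 → TX X3; X3 → TY TY; A → S A; B → C C; B → S X4; X4 → TZ C; C → TZ TX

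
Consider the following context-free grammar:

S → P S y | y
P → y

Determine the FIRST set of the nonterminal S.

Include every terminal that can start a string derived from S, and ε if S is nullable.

We compute FIRST(S) using the standard algorithm.
FIRST(P) = {y}
FIRST(S) = {y}
Therefore, FIRST(S) = {y}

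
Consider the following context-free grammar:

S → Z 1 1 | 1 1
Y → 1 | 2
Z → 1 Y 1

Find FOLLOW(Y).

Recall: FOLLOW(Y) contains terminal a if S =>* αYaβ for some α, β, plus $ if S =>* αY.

We compute FOLLOW(Y) using the standard algorithm.
FOLLOW(S) starts with {$}.
FIRST(S) = {1}
FIRST(Y) = {1, 2}
FIRST(Z) = {1}
FOLLOW(S) = {$}
FOLLOW(Y) = {1}
FOLLOW(Z) = {1}
Therefore, FOLLOW(Y) = {1}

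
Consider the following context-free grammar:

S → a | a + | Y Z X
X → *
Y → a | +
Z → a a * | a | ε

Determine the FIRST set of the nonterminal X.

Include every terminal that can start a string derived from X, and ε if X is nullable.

We compute FIRST(X) using the standard algorithm.
FIRST(S) = {+, a}
FIRST(X) = {*}
FIRST(Y) = {+, a}
FIRST(Z) = {a, ε}
Therefore, FIRST(X) = {*}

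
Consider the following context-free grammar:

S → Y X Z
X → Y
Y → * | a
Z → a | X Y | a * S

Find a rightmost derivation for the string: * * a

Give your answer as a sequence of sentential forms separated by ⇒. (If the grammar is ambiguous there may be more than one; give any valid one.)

S ⇒ Y X Z ⇒ Y X a ⇒ Y Y a ⇒ Y * a ⇒ * * a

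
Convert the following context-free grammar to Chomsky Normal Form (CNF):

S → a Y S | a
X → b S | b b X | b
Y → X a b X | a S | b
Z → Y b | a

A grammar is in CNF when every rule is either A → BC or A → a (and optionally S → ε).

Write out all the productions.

TA → a; S → a; TB → b; X → b; Y → b; Z → a; S → TA X0; X0 → Y S; X → TB S; X → TB X1; X1 → TB X; Y → X X2; X2 → TA X3; X3 → TB X; Y → TA S; Z → Y TB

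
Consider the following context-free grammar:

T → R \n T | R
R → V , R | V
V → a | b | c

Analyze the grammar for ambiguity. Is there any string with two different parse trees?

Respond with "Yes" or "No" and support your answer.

No - the grammar is unambiguous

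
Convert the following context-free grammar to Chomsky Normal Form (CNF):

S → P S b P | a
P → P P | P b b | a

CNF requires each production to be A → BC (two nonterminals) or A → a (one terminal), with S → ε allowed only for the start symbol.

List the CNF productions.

TB → b; S → a; P → a; S → P X0; X0 → S X1; X1 → TB P; P → P P; P → P X2; X2 → TB TB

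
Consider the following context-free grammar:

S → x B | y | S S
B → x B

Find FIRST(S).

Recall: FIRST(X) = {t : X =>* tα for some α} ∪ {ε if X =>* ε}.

We compute FIRST(S) using the standard algorithm.
FIRST(B) = {x}
FIRST(S) = {x, y}
Therefore, FIRST(S) = {x, y}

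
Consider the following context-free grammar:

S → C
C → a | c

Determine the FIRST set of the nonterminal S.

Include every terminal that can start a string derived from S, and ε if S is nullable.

We compute FIRST(S) using the standard algorithm.
FIRST(C) = {a, c}
FIRST(S) = {a, c}
Therefore, FIRST(S) = {a, c}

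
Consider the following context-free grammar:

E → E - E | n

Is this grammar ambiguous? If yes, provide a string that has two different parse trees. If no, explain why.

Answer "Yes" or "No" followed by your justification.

Yes - the string 'n - n - n - n - n' has two distinct leftmost derivations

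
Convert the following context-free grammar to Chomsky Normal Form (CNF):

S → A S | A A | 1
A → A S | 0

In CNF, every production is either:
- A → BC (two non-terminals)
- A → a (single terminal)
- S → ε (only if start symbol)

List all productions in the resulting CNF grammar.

S → 1; A → 0; S → A S; S → A A; A → A S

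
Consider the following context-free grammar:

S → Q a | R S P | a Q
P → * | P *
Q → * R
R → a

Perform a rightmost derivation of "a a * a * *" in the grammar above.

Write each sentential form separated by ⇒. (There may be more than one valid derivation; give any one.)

S ⇒ R S P ⇒ R S P * ⇒ R S * * ⇒ R a Q * * ⇒ R a * R * * ⇒ R a * a * * ⇒ a a * a * *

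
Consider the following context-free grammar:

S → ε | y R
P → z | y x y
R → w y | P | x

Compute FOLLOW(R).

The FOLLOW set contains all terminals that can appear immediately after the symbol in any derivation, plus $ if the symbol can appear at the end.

We compute FOLLOW(R) using the standard algorithm.
FOLLOW(S) starts with {$}.
FIRST(P) = {y, z}
FIRST(R) = {w, x, y, z}
FIRST(S) = {y, ε}
FOLLOW(P) = {$}
FOLLOW(R) = {$}
FOLLOW(S) = {$}
Therefore, FOLLOW(R) = {$}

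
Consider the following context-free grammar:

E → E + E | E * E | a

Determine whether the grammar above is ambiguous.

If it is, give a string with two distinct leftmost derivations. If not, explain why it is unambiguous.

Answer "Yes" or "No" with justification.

Yes - the string 'a * a * a' has two distinct leftmost derivations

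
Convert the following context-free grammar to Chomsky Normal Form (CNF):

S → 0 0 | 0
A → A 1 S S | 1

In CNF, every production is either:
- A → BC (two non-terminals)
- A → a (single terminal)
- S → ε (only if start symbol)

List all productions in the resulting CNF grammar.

T0 → 0; S → 0; T1 → 1; A → 1; S → T0 T0; A → A X0; X0 → T1 X1; X1 → S S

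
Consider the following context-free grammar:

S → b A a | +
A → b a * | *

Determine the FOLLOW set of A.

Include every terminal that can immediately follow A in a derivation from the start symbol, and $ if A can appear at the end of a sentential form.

We compute FOLLOW(A) using the standard algorithm.
FOLLOW(S) starts with {$}.
FIRST(A) = {*, b}
FIRST(S) = {+, b}
FOLLOW(A) = {a}
FOLLOW(S) = {$}
Therefore, FOLLOW(A) = {a}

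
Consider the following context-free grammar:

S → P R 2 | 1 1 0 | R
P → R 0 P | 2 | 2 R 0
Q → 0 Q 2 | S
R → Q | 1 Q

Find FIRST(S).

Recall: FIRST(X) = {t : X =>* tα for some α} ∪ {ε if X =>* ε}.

We compute FIRST(S) using the standard algorithm.
FIRST(P) = {0, 1, 2}
FIRST(Q) = {0, 1, 2}
FIRST(R) = {0, 1, 2}
FIRST(S) = {0, 1, 2}
Therefore, FIRST(S) = {0, 1, 2}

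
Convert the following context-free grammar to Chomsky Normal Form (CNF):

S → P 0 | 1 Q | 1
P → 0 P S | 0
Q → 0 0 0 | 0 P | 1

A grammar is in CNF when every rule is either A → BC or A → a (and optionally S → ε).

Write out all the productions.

T0 → 0; T1 → 1; S → 1; P → 0; Q → 1; S → P T0; S → T1 Q; P → T0 X0; X0 → P S; Q → T0 X1; X1 → T0 T0; Q → T0 P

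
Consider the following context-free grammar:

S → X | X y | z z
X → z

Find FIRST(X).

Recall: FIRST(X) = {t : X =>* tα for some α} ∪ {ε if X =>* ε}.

We compute FIRST(X) using the standard algorithm.
FIRST(S) = {z}
FIRST(X) = {z}
Therefore, FIRST(X) = {z}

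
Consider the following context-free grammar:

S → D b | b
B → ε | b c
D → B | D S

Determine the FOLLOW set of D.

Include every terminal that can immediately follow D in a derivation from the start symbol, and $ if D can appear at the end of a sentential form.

We compute FOLLOW(D) using the standard algorithm.
FOLLOW(S) starts with {$}.
FIRST(B) = {b, ε}
FIRST(D) = {b, ε}
FIRST(S) = {b}
FOLLOW(B) = {b}
FOLLOW(D) = {b}
FOLLOW(S) = {$, b}
Therefore, FOLLOW(D) = {b}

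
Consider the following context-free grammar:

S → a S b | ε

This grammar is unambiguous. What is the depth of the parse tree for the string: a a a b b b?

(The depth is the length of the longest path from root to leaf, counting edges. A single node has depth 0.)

4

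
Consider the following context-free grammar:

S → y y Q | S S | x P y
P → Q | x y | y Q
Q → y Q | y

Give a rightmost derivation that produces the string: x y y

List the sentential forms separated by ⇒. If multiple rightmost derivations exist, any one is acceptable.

S ⇒ x P y ⇒ x Q y ⇒ x y y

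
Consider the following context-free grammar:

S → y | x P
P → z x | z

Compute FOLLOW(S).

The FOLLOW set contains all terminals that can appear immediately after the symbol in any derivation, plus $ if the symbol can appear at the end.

We compute FOLLOW(S) using the standard algorithm.
FOLLOW(S) starts with {$}.
FIRST(P) = {z}
FIRST(S) = {x, y}
FOLLOW(P) = {$}
FOLLOW(S) = {$}
Therefore, FOLLOW(S) = {$}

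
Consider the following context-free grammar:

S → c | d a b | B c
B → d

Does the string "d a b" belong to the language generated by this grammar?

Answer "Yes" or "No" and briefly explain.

Yes - a valid derivation exists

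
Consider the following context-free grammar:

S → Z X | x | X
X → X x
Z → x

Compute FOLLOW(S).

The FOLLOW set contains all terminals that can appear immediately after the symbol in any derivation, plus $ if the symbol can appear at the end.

We compute FOLLOW(S) using the standard algorithm.
FOLLOW(S) starts with {$}.
FIRST(S) = {x}
FIRST(X) = {}
FIRST(Z) = {x}
FOLLOW(S) = {$}
FOLLOW(X) = {$, x}
FOLLOW(Z) = {}
Therefore, FOLLOW(S) = {$}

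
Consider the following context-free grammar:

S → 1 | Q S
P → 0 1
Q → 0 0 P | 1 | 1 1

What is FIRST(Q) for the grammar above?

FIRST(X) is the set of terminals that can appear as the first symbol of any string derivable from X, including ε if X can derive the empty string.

We compute FIRST(Q) using the standard algorithm.
FIRST(P) = {0}
FIRST(Q) = {0, 1}
FIRST(S) = {0, 1}
Therefore, FIRST(Q) = {0, 1}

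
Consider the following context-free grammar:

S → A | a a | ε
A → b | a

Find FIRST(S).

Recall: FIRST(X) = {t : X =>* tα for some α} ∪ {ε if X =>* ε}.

We compute FIRST(S) using the standard algorithm.
FIRST(A) = {a, b}
FIRST(S) = {a, b, ε}
Therefore, FIRST(S) = {a, b, ε}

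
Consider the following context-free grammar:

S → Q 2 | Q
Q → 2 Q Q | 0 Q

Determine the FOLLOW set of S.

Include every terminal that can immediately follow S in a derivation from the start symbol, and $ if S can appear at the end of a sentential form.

We compute FOLLOW(S) using the standard algorithm.
FOLLOW(S) starts with {$}.
FIRST(Q) = {0, 2}
FIRST(S) = {0, 2}
FOLLOW(Q) = {$, 0, 2}
FOLLOW(S) = {$}
Therefore, FOLLOW(S) = {$}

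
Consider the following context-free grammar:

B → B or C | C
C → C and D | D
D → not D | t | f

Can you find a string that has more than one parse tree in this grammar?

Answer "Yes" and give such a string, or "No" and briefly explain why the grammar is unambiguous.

No - the grammar is unambiguous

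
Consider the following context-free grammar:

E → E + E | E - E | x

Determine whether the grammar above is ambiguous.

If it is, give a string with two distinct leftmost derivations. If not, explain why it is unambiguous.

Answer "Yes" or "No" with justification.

Yes - the string 'x - x + x + x + x' has two distinct leftmost derivations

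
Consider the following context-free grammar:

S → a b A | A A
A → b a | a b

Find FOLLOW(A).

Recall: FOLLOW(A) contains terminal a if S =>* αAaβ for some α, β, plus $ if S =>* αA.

We compute FOLLOW(A) using the standard algorithm.
FOLLOW(S) starts with {$}.
FIRST(A) = {a, b}
FIRST(S) = {a, b}
FOLLOW(A) = {$, a, b}
FOLLOW(S) = {$}
Therefore, FOLLOW(A) = {$, a, b}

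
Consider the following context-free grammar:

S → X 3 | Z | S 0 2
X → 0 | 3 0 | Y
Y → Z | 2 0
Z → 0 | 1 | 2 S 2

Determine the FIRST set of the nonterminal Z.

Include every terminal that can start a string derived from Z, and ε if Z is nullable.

We compute FIRST(Z) using the standard algorithm.
FIRST(S) = {0, 1, 2, 3}
FIRST(X) = {0, 1, 2, 3}
FIRST(Y) = {0, 1, 2}
FIRST(Z) = {0, 1, 2}
Therefore, FIRST(Z) = {0, 1, 2}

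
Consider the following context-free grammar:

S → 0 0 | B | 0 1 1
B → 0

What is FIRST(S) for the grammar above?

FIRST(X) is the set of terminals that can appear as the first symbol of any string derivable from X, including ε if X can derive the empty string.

We compute FIRST(S) using the standard algorithm.
FIRST(B) = {0}
FIRST(S) = {0}
Therefore, FIRST(S) = {0}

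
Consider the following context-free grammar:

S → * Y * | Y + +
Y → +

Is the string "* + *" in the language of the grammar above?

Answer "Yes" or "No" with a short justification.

Yes - a valid derivation exists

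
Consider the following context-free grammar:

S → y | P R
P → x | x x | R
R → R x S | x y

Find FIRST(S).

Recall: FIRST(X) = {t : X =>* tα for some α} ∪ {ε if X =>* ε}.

We compute FIRST(S) using the standard algorithm.
FIRST(P) = {x}
FIRST(R) = {x}
FIRST(S) = {x, y}
Therefore, FIRST(S) = {x, y}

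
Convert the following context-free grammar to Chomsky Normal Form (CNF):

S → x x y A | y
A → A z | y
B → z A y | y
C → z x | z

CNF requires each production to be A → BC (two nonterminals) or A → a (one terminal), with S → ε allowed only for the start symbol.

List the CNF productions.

TX → x; TY → y; S → y; TZ → z; A → y; B → y; C → z; S → TX X0; X0 → TX X1; X1 → TY A; A → A TZ; B → TZ X2; X2 → A TY; C → TZ TX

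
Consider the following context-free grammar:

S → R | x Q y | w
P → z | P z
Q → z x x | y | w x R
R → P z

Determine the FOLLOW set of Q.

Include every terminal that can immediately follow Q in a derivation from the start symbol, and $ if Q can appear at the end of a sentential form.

We compute FOLLOW(Q) using the standard algorithm.
FOLLOW(S) starts with {$}.
FIRST(P) = {z}
FIRST(Q) = {w, y, z}
FIRST(R) = {z}
FIRST(S) = {w, x, z}
FOLLOW(P) = {z}
FOLLOW(Q) = {y}
FOLLOW(R) = {$, y}
FOLLOW(S) = {$}
Therefore, FOLLOW(Q) = {y}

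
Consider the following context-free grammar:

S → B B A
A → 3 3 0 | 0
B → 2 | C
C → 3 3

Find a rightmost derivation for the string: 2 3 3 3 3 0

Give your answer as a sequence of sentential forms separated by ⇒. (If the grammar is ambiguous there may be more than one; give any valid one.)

S ⇒ B B A ⇒ B B 3 3 0 ⇒ B C 3 3 0 ⇒ B 3 3 3 3 0 ⇒ 2 3 3 3 3 0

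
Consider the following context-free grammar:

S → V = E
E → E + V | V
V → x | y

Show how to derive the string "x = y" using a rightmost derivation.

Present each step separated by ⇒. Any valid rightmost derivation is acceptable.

S ⇒ V = E ⇒ V = V ⇒ V = y ⇒ x = y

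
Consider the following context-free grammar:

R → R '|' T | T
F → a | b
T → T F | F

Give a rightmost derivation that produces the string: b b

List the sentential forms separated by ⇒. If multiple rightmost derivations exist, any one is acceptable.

R ⇒ T ⇒ T F ⇒ T b ⇒ F b ⇒ b b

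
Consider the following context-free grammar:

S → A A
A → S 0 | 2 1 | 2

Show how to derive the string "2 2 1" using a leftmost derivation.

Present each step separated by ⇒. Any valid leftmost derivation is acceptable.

S ⇒ A A ⇒ 2 A ⇒ 2 2 1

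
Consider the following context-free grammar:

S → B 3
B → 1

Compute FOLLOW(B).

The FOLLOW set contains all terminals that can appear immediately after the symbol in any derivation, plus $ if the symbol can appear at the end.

We compute FOLLOW(B) using the standard algorithm.
FOLLOW(S) starts with {$}.
FIRST(B) = {1}
FIRST(S) = {1}
FOLLOW(B) = {3}
FOLLOW(S) = {$}
Therefore, FOLLOW(B) = {3}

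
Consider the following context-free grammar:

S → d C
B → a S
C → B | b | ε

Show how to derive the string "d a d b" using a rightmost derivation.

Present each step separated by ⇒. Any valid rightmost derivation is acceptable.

S ⇒ d C ⇒ d B ⇒ d a S ⇒ d a d C ⇒ d a d b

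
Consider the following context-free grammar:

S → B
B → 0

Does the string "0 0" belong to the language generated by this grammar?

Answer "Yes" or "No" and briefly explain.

No - no valid derivation exists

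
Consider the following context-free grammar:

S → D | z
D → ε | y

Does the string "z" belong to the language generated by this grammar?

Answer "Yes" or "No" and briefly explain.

Yes - a valid derivation exists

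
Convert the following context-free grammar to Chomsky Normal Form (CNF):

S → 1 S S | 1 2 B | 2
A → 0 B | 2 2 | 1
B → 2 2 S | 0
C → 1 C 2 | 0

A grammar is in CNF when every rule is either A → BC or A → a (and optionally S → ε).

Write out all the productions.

T1 → 1; T2 → 2; S → 2; T0 → 0; A → 1; B → 0; C → 0; S → T1 X0; X0 → S S; S → T1 X1; X1 → T2 B; A → T0 B; A → T2 T2; B → T2 X2; X2 → T2 S; C → T1 X3; X3 → C T2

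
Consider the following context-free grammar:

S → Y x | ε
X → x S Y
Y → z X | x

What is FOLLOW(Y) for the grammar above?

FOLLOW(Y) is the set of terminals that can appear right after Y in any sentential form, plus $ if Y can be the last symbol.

We compute FOLLOW(Y) using the standard algorithm.
FOLLOW(S) starts with {$}.
FIRST(S) = {x, z, ε}
FIRST(X) = {x}
FIRST(Y) = {x, z}
FOLLOW(S) = {$, x, z}
FOLLOW(X) = {x}
FOLLOW(Y) = {x}
Therefore, FOLLOW(Y) = {x}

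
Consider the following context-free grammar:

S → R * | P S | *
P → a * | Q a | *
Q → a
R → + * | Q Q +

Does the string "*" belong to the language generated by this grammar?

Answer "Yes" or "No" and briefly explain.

Yes - a valid derivation exists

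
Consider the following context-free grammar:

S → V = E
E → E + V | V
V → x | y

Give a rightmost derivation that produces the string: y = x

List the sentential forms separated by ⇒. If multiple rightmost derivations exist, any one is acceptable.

S ⇒ V = E ⇒ V = V ⇒ V = x ⇒ y = x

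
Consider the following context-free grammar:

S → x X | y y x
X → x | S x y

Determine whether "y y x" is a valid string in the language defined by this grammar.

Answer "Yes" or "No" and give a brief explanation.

Yes - a valid derivation exists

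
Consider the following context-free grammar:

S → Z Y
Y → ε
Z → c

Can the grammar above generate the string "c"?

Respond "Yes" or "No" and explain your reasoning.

Yes - a valid derivation exists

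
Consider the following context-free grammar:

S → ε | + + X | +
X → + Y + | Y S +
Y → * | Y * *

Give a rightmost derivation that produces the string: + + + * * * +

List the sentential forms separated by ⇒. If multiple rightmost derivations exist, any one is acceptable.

S ⇒ + + X ⇒ + + + Y + ⇒ + + + Y * * + ⇒ + + + * * * +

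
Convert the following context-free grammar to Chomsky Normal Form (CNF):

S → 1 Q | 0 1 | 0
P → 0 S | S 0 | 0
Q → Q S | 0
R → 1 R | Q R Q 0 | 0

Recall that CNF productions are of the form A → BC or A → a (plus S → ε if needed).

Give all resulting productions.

T1 → 1; T0 → 0; S → 0; P → 0; Q → 0; R → 0; S → T1 Q; S → T0 T1; P → T0 S; P → S T0; Q → Q S; R → T1 R; R → Q X0; X0 → R X1; X1 → Q T0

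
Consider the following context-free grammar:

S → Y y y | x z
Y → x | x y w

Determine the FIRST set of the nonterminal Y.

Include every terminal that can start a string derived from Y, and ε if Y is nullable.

We compute FIRST(Y) using the standard algorithm.
FIRST(S) = {x}
FIRST(Y) = {x}
Therefore, FIRST(Y) = {x}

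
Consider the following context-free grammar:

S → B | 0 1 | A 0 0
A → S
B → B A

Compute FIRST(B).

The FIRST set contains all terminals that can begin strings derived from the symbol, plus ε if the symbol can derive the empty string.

We compute FIRST(B) using the standard algorithm.
FIRST(A) = {0}
FIRST(B) = {}
FIRST(S) = {0}
Therefore, FIRST(B) = {}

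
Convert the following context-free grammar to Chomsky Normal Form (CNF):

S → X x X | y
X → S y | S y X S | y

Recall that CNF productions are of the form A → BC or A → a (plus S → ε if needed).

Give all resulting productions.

TX → x; S → y; TY → y; X → y; S → X X0; X0 → TX X; X → S TY; X → S X1; X1 → TY X2; X2 → X S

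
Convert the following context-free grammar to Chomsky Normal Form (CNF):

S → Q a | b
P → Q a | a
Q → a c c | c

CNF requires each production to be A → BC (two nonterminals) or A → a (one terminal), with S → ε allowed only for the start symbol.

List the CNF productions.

TA → a; S → b; P → a; TC → c; Q → c; S → Q TA; P → Q TA; Q → TA X0; X0 → TC TC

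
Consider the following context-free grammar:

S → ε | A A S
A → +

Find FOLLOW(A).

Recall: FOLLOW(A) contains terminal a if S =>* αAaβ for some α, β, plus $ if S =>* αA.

We compute FOLLOW(A) using the standard algorithm.
FOLLOW(S) starts with {$}.
FIRST(A) = {+}
FIRST(S) = {+, ε}
FOLLOW(A) = {$, +}
FOLLOW(S) = {$}
Therefore, FOLLOW(A) = {$, +}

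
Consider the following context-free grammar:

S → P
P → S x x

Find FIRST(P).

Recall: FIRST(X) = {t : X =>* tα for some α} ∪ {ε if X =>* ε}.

We compute FIRST(P) using the standard algorithm.
FIRST(P) = {}
FIRST(S) = {}
Therefore, FIRST(P) = {}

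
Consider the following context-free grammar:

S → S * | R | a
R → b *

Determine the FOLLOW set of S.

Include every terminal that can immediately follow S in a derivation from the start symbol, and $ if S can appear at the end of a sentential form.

We compute FOLLOW(S) using the standard algorithm.
FOLLOW(S) starts with {$}.
FIRST(R) = {b}
FIRST(S) = {a, b}
FOLLOW(R) = {$, *}
FOLLOW(S) = {$, *}
Therefore, FOLLOW(S) = {$, *}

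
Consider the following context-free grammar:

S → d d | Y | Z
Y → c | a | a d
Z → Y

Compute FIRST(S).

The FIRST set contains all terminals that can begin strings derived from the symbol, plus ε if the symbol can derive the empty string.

We compute FIRST(S) using the standard algorithm.
FIRST(S) = {a, c, d}
FIRST(Y) = {a, c}
FIRST(Z) = {a, c}
Therefore, FIRST(S) = {a, c, d}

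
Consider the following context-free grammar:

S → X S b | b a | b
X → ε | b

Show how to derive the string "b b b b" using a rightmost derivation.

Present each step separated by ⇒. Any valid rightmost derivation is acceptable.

S ⇒ X S b ⇒ X X S b b ⇒ X X b b b ⇒ X b b b ⇒ b b b b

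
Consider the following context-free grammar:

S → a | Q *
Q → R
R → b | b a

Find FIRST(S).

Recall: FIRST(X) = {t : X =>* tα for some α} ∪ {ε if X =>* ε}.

We compute FIRST(S) using the standard algorithm.
FIRST(Q) = {b}
FIRST(R) = {b}
FIRST(S) = {a, b}
Therefore, FIRST(S) = {a, b}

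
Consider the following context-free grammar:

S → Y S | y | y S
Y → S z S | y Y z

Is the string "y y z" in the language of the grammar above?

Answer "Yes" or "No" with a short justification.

No - no valid derivation exists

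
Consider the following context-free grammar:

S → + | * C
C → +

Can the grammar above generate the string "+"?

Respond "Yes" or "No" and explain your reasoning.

Yes - a valid derivation exists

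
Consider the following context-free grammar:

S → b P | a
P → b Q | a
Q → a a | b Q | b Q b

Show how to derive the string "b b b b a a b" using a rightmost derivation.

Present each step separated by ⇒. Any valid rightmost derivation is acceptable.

S ⇒ b P ⇒ b b Q ⇒ b b b Q ⇒ b b b b Q b ⇒ b b b b a a b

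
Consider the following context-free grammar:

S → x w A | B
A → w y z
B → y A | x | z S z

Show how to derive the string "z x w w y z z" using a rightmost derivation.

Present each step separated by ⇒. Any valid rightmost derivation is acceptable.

S ⇒ B ⇒ z S z ⇒ z x w A z ⇒ z x w w y z z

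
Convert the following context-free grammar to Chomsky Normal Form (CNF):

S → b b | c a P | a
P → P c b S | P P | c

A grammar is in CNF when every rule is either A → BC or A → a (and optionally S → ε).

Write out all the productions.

TB → b; TC → c; TA → a; S → a; P → c; S → TB TB; S → TC X0; X0 → TA P; P → P X1; X1 → TC X2; X2 → TB S; P → P P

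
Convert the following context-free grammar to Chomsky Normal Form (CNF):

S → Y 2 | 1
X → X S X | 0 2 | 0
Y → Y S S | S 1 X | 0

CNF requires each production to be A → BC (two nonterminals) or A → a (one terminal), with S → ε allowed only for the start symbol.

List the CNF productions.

T2 → 2; S → 1; T0 → 0; X → 0; T1 → 1; Y → 0; S → Y T2; X → X X0; X0 → S X; X → T0 T2; Y → Y X1; X1 → S S; Y → S X2; X2 → T1 X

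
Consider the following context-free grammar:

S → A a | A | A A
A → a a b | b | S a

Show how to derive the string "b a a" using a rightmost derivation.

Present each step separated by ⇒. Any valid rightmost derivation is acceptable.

S ⇒ A a ⇒ S a a ⇒ A a a ⇒ b a a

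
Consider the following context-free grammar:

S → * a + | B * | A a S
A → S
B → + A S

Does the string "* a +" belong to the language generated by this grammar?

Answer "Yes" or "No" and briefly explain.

Yes - a valid derivation exists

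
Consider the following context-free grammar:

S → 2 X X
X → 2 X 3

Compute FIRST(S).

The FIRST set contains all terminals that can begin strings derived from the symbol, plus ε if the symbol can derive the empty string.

We compute FIRST(S) using the standard algorithm.
FIRST(S) = {2}
FIRST(X) = {2}
Therefore, FIRST(S) = {2}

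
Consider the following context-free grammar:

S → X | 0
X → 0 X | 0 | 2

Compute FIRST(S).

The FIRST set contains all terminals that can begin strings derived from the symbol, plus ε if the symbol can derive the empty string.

We compute FIRST(S) using the standard algorithm.
FIRST(S) = {0, 2}
FIRST(X) = {0, 2}
Therefore, FIRST(S) = {0, 2}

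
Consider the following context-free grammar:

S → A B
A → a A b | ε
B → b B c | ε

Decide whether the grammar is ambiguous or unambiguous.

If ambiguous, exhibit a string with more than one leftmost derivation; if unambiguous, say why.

Unambiguous - every string in the language has a unique leftmost derivation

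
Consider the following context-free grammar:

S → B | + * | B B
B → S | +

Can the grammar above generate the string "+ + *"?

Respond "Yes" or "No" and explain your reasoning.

Yes - a valid derivation exists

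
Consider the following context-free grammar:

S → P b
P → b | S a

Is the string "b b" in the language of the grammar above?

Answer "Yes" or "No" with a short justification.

Yes - a valid derivation exists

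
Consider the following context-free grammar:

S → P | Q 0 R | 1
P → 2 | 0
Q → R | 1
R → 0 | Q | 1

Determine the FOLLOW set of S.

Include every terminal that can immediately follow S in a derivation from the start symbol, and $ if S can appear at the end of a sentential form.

We compute FOLLOW(S) using the standard algorithm.
FOLLOW(S) starts with {$}.
FIRST(P) = {0, 2}
FIRST(Q) = {0, 1}
FIRST(R) = {0, 1}
FIRST(S) = {0, 1, 2}
FOLLOW(P) = {$}
FOLLOW(Q) = {$, 0}
FOLLOW(R) = {$, 0}
FOLLOW(S) = {$}
Therefore, FOLLOW(S) = {$}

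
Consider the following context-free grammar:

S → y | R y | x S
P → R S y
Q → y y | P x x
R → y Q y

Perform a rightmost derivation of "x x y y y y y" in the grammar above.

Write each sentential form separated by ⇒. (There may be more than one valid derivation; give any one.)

S ⇒ x S ⇒ x x S ⇒ x x R y ⇒ x x y Q y y ⇒ x x y y y y y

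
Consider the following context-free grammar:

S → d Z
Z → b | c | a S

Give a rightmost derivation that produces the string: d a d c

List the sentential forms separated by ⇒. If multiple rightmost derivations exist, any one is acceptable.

S ⇒ d Z ⇒ d a S ⇒ d a d Z ⇒ d a d c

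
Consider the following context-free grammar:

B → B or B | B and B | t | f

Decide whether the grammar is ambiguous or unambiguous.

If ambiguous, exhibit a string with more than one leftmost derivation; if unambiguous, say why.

Ambiguous - the string 'f and f or f or f' has two distinct leftmost derivations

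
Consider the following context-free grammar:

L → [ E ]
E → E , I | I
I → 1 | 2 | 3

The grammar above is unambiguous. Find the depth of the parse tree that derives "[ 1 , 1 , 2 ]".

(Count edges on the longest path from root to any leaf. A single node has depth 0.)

5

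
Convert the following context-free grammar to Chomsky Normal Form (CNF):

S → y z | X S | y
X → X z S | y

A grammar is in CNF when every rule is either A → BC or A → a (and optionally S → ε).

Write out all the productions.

TY → y; TZ → z; S → y; X → y; S → TY TZ; S → X S; X → X X0; X0 → TZ S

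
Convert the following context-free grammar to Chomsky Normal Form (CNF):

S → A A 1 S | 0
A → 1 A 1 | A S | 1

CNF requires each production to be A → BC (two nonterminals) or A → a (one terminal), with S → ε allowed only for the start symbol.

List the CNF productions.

T1 → 1; S → 0; A → 1; S → A X0; X0 → A X1; X1 → T1 S; A → T1 X2; X2 → A T1; A → A S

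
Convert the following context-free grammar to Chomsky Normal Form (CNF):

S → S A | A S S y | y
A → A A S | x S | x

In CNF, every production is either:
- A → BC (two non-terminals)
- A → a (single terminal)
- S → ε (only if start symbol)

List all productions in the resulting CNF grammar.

TY → y; S → y; TX → x; A → x; S → S A; S → A X0; X0 → S X1; X1 → S TY; A → A X2; X2 → A S; A → TX S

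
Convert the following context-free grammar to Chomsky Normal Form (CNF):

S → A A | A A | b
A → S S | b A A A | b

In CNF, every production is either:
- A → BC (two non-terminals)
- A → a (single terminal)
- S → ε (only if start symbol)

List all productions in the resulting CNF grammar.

S → b; TB → b; A → b; S → A A; S → A A; A → S S; A → TB X0; X0 → A X1; X1 → A A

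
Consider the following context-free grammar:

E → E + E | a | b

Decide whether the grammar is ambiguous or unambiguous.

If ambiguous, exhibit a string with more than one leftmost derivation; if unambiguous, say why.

Ambiguous - the string 'b + a + a + a' has two distinct leftmost derivations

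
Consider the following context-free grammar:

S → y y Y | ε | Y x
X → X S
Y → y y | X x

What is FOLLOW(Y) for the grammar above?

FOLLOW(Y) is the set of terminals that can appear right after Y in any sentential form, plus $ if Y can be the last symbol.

We compute FOLLOW(Y) using the standard algorithm.
FOLLOW(S) starts with {$}.
FIRST(S) = {y, ε}
FIRST(X) = {}
FIRST(Y) = {y}
FOLLOW(S) = {$, x, y}
FOLLOW(X) = {x, y}
FOLLOW(Y) = {$, x, y}
Therefore, FOLLOW(Y) = {$, x, y}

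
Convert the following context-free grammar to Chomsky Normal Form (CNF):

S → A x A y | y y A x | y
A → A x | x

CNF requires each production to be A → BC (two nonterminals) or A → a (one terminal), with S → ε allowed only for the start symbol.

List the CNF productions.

TX → x; TY → y; S → y; A → x; S → A X0; X0 → TX X1; X1 → A TY; S → TY X2; X2 → TY X3; X3 → A TX; A → A TX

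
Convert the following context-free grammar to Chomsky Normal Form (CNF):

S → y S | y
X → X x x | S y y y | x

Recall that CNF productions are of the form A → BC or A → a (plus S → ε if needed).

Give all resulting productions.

TY → y; S → y; TX → x; X → x; S → TY S; X → X X0; X0 → TX TX; X → S X1; X1 → TY X2; X2 → TY TY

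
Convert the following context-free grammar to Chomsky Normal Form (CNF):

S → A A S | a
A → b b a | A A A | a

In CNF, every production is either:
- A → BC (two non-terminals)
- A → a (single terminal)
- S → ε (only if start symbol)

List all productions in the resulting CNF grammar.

S → a; TB → b; TA → a; A → a; S → A X0; X0 → A S; A → TB X1; X1 → TB TA; A → A X2; X2 → A A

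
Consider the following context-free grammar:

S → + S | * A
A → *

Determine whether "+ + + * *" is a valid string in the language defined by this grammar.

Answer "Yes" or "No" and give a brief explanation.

Yes - a valid derivation exists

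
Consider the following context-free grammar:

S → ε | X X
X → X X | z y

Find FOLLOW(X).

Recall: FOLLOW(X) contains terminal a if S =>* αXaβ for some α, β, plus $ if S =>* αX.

We compute FOLLOW(X) using the standard algorithm.
FOLLOW(S) starts with {$}.
FIRST(S) = {z, ε}
FIRST(X) = {z}
FOLLOW(S) = {$}
FOLLOW(X) = {$, z}
Therefore, FOLLOW(X) = {$, z}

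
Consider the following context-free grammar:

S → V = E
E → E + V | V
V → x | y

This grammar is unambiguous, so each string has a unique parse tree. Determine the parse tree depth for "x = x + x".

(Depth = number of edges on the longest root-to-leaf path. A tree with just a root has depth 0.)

4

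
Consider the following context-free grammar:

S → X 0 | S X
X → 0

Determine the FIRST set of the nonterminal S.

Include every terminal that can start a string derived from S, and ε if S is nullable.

We compute FIRST(S) using the standard algorithm.
FIRST(S) = {0}
FIRST(X) = {0}
Therefore, FIRST(S) = {0}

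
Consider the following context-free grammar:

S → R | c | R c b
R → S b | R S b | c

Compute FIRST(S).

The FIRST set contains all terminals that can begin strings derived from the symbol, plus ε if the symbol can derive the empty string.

We compute FIRST(S) using the standard algorithm.
FIRST(R) = {c}
FIRST(S) = {c}
Therefore, FIRST(S) = {c}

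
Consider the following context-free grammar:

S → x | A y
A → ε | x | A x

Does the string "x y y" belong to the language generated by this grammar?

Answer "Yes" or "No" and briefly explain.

No - no valid derivation exists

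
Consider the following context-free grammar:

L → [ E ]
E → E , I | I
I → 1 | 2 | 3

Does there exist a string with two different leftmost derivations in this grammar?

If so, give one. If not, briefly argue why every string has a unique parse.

No - every string in the language has a unique leftmost derivation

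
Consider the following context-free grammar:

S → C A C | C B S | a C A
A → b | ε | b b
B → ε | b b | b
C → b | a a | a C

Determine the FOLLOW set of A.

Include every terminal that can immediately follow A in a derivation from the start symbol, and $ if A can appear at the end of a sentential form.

We compute FOLLOW(A) using the standard algorithm.
FOLLOW(S) starts with {$}.
FIRST(A) = {b, ε}
FIRST(B) = {b, ε}
FIRST(C) = {a, b}
FIRST(S) = {a, b}
FOLLOW(A) = {$, a, b}
FOLLOW(B) = {a, b}
FOLLOW(C) = {$, a, b}
FOLLOW(S) = {$}
Therefore, FOLLOW(A) = {$, a, b}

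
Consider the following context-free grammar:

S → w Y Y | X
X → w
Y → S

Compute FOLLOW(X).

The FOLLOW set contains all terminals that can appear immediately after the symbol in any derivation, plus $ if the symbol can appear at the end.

We compute FOLLOW(X) using the standard algorithm.
FOLLOW(S) starts with {$}.
FIRST(S) = {w}
FIRST(X) = {w}
FIRST(Y) = {w}
FOLLOW(S) = {$, w}
FOLLOW(X) = {$, w}
FOLLOW(Y) = {$, w}
Therefore, FOLLOW(X) = {$, w}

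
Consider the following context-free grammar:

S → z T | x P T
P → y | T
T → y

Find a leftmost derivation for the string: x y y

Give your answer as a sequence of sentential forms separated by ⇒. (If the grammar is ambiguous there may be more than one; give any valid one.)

S ⇒ x P T ⇒ x y T ⇒ x y y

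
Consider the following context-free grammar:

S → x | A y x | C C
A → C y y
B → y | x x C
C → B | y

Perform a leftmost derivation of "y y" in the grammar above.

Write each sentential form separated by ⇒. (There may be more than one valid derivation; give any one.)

S ⇒ C C ⇒ y C ⇒ y B ⇒ y y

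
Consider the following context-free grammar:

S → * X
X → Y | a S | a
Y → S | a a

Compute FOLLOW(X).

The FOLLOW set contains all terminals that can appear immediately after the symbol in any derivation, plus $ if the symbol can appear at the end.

We compute FOLLOW(X) using the standard algorithm.
FOLLOW(S) starts with {$}.
FIRST(S) = {*}
FIRST(X) = {*, a}
FIRST(Y) = {*, a}
FOLLOW(S) = {$}
FOLLOW(X) = {$}
FOLLOW(Y) = {$}
Therefore, FOLLOW(X) = {$}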